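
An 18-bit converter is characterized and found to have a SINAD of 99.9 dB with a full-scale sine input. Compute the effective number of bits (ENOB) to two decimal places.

16.30 bits

ENOB = (SINAD − 1.76) / 6.02 = (99.9 − 1.76)/6.02 = 16.302.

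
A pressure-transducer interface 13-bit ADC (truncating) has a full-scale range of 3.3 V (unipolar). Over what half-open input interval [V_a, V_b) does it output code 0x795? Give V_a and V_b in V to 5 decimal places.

LSB = 3.3/2^13 = 402.83 µV.
Code 0x795 = 1941 decimal.
V_a = V_low + 1941·LSB = 0.781897 V; V_b = V_low + 1942·LSB = 0.7823 V.

[0.78190 V, 0.78230 V)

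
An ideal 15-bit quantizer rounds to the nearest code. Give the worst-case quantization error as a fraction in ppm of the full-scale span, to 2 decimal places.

15.26 ppm

Rounding → worst-case error = ½ LSB = V_FS/2^16, so 1e+06/65536 = 15.2588 ppm of full scale.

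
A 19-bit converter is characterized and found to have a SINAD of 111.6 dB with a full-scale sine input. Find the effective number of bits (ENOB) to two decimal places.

18.25 bits

ENOB = (SINAD − 1.76) / 6.02 = (111.6 − 1.76)/6.02 = 18.246.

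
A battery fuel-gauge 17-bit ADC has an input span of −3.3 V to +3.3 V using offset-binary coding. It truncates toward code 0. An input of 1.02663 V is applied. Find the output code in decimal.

Full-scale span = 6.6 V; LSB = 6.6/2^17 = 50.35 µV.
(V_in − V_low)/LSB = (1.02663 − (−3.3)) / 5.0354e-05 = 85924.250.
Floor → code 85924.

code 85924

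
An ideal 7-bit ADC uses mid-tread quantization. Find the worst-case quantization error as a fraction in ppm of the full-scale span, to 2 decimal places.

3906.25 ppm

Rounding → worst-case error = ½ LSB = V_FS/2^8, so 1e+06/256 = 3906.25 ppm of full scale.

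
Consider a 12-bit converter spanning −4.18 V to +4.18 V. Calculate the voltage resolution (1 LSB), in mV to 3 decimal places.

2.041 mV

Full-scale span = 8.36 V.
LSB = 8.36 / 2^12 = 8.36 / 4096 = 0.00204102 V = 2.041 mV.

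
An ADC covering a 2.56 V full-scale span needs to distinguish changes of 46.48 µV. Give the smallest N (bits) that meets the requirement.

16 bits

Number of steps required ≥ 2.56 V / 46.48 µV = 55077.45.
Need 2^N ≥ 55077.45; 2^15 = 32768, 2^16 = 65536.
Minimum N = 16.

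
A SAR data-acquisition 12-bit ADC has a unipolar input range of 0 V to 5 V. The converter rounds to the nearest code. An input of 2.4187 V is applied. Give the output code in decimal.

Full-scale span = 5 V; LSB = 5/2^12 = 1.221 mV.
(V_in − V_low)/LSB = (2.4187 − 0) / 0.0012207 = 1981.399.
Round → code 1981.

code 1981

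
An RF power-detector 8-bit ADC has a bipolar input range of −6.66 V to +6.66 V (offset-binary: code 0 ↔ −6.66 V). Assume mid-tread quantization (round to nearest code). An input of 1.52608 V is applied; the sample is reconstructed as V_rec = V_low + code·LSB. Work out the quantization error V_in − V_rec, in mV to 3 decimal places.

Step size: 13.32 V ÷ 2^8 = 52.031 mV.
(V_in − V_low)/LSB = (1.52608 − (−6.66))/0.0520313 = 157.3301 → code 157 (round).
Reconstructed: 1.5089062 V.
Difference: 0.0171738 V → 17.174 mV.

17.174 mV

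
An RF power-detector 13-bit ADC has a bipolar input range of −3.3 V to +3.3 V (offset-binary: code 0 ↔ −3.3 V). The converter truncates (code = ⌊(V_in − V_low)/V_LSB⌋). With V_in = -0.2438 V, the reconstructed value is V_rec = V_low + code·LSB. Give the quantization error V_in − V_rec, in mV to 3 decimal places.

0.316 mV

Step size: 6.6 V ÷ 2^13 = 0.806 mV.
Scaled input = 3793.3925 LSBs, so code = 3793.
V_rec = (−3.3) + 3793·0.000805664 = -0.24411621 V.
Error = -0.2438 − (−0.24411621) = 0.000316211 V = 0.316 mV.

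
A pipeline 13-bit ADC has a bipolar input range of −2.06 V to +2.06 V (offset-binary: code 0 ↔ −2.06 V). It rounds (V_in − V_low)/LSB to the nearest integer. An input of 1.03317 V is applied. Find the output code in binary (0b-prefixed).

Full-scale span = 4.12 V; LSB = 4.12/2^13 = 0.503 mV.
Input sits at 6150.303 steps above V_low.
Round → code 6150.
In binary (0b-prefixed): 0b1100000000110.

code 0b1100000000110 (decimal 6150)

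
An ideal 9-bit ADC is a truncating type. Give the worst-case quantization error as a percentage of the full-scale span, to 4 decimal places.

Truncating → worst-case error = 1 LSB = V_FS/2^9, so 100/512 = 0.195312 % of full scale.

0.1953 %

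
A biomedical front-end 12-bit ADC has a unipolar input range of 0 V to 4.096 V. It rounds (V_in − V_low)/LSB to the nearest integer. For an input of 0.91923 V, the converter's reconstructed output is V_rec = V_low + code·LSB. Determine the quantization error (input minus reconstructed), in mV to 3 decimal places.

Step size: 4.096 V ÷ 2^12 = 1.000 mV.
(0.91923 − 0)/0.001 = 919.2300; round gives code 919.
V_rec = 0 + 919·0.001 = 0.919 V.
Error = 0.91923 − 0.919 = 0.00023 V = 0.230 mV.

0.230 mV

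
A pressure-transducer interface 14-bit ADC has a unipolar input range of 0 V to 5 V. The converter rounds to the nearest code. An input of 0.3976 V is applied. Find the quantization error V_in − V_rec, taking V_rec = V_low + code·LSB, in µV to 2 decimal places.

-44.04 µV

One LSB is 5 V / 16384 = 305.18 µV.
(0.3976 − 0)/0.000305176 = 1302.8557; round gives code 1303.
V_rec = 0 + 1303·0.000305176 = 0.39764404 V.
V_in − V_rec = -4.4043e-05 V = -44.04 µV.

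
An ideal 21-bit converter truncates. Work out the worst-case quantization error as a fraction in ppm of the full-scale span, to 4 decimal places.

0.4768 ppm

Truncating → worst-case error = 1 LSB = V_FS/2^21, so 1e+06/2097152 = 0.476837 ppm of full scale.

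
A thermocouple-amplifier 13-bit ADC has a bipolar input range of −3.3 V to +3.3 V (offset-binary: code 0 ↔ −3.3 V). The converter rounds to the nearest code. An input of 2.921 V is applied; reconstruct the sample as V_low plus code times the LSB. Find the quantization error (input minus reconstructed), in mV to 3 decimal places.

-0.338 mV

LSB = 6.6/2^13 = 0.806 mV.
Scaled input = 7721.5806 LSBs, so code = 7722.
Reconstructed: 2.9213379 V.
Difference: -0.000337891 V → -0.338 mV.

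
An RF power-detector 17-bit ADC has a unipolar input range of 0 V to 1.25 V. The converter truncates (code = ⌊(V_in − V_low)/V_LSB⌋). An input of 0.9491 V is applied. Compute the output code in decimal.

code 99520

With 131072 levels over 1.25 V, one step is 9.54 µV.
(0.9491 − 0) / 9.53674e-06 = 99520.348 LSBs.
Floor → code 99520.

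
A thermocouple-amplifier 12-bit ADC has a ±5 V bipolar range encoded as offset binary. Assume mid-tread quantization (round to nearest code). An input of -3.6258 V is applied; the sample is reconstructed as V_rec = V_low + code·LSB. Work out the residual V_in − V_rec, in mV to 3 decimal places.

-0.312 mV

Step size: 10 V ÷ 2^12 = 2.441 mV.
Scaled input = 562.8723 LSBs, so code = 563.
Reconstructed: -3.6254883 V.
Error = -3.6258 − (−3.6254883) = -0.000311719 V = -0.312 mV.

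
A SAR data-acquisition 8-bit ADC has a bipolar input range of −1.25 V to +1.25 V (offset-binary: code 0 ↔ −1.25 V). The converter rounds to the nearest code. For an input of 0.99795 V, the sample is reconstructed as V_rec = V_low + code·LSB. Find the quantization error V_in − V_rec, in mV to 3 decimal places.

1.856 mV

LSB = 2.5/2^8 = 9.766 mV.
Scaled input = 230.1901 LSBs, so code = 230.
Reconstructed: 0.99609375 V.
Error = 0.99795 − 0.99609375 = 0.00185625 V = 1.856 mV.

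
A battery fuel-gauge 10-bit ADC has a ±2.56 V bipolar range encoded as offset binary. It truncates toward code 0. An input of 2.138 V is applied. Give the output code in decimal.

code 939

LSB = 5.12 V / 1024 = 5.000 mV.
Input sits at 939.600 steps above V_low.
So the output code is 939.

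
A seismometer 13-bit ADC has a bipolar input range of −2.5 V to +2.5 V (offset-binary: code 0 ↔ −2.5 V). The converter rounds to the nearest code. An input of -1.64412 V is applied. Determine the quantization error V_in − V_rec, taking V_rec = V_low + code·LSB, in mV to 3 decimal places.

LSB = 5/2^13 = 0.610 mV.
Scaled input = 1402.2738 LSBs, so code = 1402.
Code 1402 maps back to (−2.5) + 1402×0.000610352 V = -1.6442871 V.
V_in − V_rec = 0.000167109 V = 0.167 mV.

0.167 mV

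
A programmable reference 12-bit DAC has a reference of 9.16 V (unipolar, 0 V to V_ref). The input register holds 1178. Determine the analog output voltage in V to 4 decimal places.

2.6344 V

LSB = 9.16 V / 2^12 = 2.236 mV.
V_out = 0 + 1178 × 0.00223633 V = 2.63439 V.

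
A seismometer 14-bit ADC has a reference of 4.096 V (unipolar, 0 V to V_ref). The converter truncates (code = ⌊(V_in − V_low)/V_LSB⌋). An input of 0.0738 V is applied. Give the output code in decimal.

Full-scale span = 4.096 V; LSB = 4.096/2^14 = 250.00 µV.
(0.0738 − 0) / 0.00025 = 295.200 LSBs.
So the output code is 295.

code 295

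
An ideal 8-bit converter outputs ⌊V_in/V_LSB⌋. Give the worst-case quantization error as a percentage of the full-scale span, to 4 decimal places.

Truncating → worst-case error = 1 LSB = V_FS/2^8, so 100/256 = 0.390625 % of full scale.

0.3906 %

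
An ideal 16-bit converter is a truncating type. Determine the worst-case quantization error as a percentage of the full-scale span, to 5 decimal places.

0.00153 %

Truncating → worst-case error = 1 LSB = V_FS/2^16, so 100/65536 = 0.00152588 % of full scale.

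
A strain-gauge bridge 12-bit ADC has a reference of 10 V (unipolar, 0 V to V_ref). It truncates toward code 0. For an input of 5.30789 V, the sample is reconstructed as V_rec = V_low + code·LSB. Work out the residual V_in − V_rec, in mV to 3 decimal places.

0.273 mV

LSB = 10/2^12 = 2.441 mV.
Scaled input = 2174.1117 LSBs, so code = 2174.
Reconstructed: 5.3076172 V.
V_in − V_rec = 0.000272812 V = 0.273 mV.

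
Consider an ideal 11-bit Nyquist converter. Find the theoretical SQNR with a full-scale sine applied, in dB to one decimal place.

68.0 dB

SNR ≈ 6.02·N + 1.76 dB = 6.02·11 + 1.76 = 67.98 dB.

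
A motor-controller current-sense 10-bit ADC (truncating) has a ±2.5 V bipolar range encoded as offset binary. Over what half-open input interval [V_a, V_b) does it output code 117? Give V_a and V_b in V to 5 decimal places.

LSB = 5/2^10 = 4.883 mV.
V_a = V_low + 117·LSB = -1.92871 V; V_b = V_low + 118·LSB = -1.92383 V.

[-1.92871 V, -1.92383 V)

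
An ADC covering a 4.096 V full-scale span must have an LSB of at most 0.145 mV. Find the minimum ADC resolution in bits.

15 bits

Number of steps required ≥ 4.096 V / 0.145 mV = 28248.28.
Need 2^N ≥ 28248.28; 2^14 = 16384, 2^15 = 32768.
Minimum N = 15.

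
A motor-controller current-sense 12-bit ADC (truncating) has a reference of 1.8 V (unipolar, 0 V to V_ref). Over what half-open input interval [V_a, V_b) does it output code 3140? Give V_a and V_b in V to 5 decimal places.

[1.37988 V, 1.38032 V)

LSB = 1.8/2^12 = 439.45 µV.
V_a = V_low + 3140·LSB = 1.37988 V; V_b = V_low + 3141·LSB = 1.38032 V.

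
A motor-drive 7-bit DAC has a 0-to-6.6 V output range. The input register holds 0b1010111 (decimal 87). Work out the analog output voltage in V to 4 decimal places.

4.4859 V

LSB = 6.6 V / 2^7 = 51.562 mV.
Code 0b1010111 = 87 decimal.
V_out = 0 + 87 × 0.0515625 V = 4.48594 V.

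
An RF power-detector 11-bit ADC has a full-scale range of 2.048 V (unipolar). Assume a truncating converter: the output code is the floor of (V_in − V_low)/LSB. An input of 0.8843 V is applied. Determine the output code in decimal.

code 884

With 2048 levels over 2.048 V, one step is 1.000 mV.
(V_in − V_low)/LSB = (0.8843 − 0) / 0.001 = 884.300.
⌊·⌋(884.300) = 884.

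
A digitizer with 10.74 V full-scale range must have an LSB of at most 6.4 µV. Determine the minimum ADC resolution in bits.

Number of steps required ≥ 10.74 V / 6.4 µV = 1678125.00.
Need 2^N ≥ 1678125.00; 2^20 = 1048576, 2^21 = 2097152.
Minimum N = 21.

21 bits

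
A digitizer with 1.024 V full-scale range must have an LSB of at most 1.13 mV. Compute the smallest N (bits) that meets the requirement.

10 bits

Number of steps required ≥ 1.024 V / 1.13 mV = 906.19.
Need 2^N ≥ 906.19; 2^9 = 512, 2^10 = 1024.
Minimum N = 10.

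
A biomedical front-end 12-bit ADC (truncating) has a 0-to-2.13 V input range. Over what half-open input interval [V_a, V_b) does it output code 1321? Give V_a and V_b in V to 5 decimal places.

LSB = 2.13/2^12 = 0.520 mV.
V_a = V_low + 1321·LSB = 0.686946 V; V_b = V_low + 1322·LSB = 0.687466 V.

[0.68695 V, 0.68747 V)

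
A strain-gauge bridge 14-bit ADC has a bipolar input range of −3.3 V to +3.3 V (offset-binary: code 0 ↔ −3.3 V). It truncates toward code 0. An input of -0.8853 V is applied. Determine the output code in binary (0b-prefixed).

code 0b1011101101010 (decimal 5994)

LSB = 6.6 V / 16384 = 402.83 µV.
Input sits at 5994.310 steps above V_low.
⌊·⌋(5994.310) = 5994.
In binary (0b-prefixed): 0b1011101101010.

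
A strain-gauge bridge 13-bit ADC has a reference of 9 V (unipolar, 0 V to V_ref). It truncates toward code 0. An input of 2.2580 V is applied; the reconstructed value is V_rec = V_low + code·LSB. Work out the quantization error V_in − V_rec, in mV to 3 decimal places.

Step size: 9 V ÷ 2^13 = 1.099 mV.
(V_in − V_low)/LSB = (2.2580 − 0)/0.00109863 = 2055.2818 → code 2055 (floor).
V_rec = 0 + 2055·0.00109863 = 2.2576904 V.
Error = 2.2580 − 2.2576904 = 0.00030957 V = 0.310 mV.

0.310 mV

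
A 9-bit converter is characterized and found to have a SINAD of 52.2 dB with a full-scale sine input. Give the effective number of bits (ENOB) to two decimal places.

ENOB = (SINAD − 1.76) / 6.02 = (52.2 − 1.76)/6.02 = 8.379.

8.38 bits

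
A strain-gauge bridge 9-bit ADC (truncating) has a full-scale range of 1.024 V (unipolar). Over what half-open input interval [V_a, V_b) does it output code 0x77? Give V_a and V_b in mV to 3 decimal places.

LSB = 1.024/2^9 = 2.000 mV.
Code 0x77 = 119 decimal.
V_a = V_low + 119·LSB = 0.238 V; V_b = V_low + 120·LSB = 0.24 V.

[238.000 mV, 240.000 mV)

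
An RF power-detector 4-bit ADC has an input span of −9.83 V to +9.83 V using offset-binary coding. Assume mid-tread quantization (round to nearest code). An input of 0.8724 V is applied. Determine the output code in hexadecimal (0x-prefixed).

With 16 levels over 19.66 V, one step is 1.2288 V.
Input sits at 8.710 steps above V_low.
Round → code 9.
In hexadecimal (0x-prefixed): 0x9.

code 0x9 (decimal 9)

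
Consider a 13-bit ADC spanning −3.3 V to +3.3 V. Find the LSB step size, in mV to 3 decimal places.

0.806 mV

Full-scale span = 6.6 V.
LSB = 6.6 / 2^13 = 6.6 / 8192 = 0.000805664 V = 0.806 mV.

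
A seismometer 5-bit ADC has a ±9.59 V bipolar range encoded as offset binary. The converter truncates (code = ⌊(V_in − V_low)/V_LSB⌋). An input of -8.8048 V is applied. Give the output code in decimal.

code 1

Full-scale span = 19.18 V; LSB = 19.18/2^5 = 0.5994 V.
(-8.8048 − (−9.59)) / 0.599375 = 1.310 LSBs.
So the output code is 1.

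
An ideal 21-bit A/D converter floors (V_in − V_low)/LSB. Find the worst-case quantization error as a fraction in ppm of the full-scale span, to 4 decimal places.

0.4768 ppm

Truncating → worst-case error = 1 LSB = V_FS/2^21, so 1e+06/2097152 = 0.476837 ppm of full scale.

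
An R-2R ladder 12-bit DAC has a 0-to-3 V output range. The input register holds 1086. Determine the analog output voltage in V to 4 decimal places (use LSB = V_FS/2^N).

LSB = 3 V / 2^12 = 0.732 mV.
V_out = 0 + 1086 × 0.000732422 V = 0.79541 V.

0.7954 V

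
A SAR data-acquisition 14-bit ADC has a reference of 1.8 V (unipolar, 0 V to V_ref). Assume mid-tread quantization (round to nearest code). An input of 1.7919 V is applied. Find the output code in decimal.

LSB = 1.8 V / 16384 = 109.86 µV.
(1.7919 − 0) / 0.000109863 = 16310.272 LSBs.
So the output code is 16310.

code 16310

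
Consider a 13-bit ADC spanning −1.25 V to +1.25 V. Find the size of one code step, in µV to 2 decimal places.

Full-scale span = 2.5 V.
LSB = 2.5 / 2^13 = 2.5 / 8192 = 0.000305176 V = 305.18 µV.

305.18 µV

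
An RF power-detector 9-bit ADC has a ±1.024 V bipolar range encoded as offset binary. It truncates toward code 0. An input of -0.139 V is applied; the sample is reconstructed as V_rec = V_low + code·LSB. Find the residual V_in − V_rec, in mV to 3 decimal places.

1.000 mV

Step size: 2.048 V ÷ 2^9 = 4.000 mV.
(V_in − V_low)/LSB = (-0.139 − (−1.024))/0.004 = 221.2500 → code 221 (floor).
V_rec = (−1.024) + 221·0.004 = -0.14 V.
V_in − V_rec = 0.001 V = 1.000 mV.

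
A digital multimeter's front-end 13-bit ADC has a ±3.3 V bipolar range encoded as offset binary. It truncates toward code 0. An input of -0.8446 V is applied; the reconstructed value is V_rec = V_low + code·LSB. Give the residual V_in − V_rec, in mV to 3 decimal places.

One LSB is 6.6 V / 8192 = 0.806 mV.
(V_in − V_low)/LSB = (-0.8446 − (−3.3))/0.000805664 = 3047.6722 → code 3047 (floor).
Reconstructed: -0.8451416 V.
V_in − V_rec = 0.000541602 V = 0.542 mV.

0.542 mV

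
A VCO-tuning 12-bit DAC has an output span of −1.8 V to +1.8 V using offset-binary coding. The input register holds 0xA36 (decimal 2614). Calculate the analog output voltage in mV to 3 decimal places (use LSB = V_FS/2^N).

LSB = 3.6 V / 2^12 = 0.879 mV.
Code 0xA36 = 2614 decimal.
V_out = (−1.8) + 2614 × 0.000878906 V = 0.497461 V.
= 497.461 mV.

497.461 mV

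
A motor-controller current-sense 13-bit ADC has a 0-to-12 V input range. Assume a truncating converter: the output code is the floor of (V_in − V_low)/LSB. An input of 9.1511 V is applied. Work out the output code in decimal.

LSB = 12 V / 8192 = 1.465 mV.
Input sits at 6247.151 steps above V_low.
So the output code is 6247.

code 6247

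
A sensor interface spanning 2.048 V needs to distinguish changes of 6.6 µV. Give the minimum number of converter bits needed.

19 bits

Number of steps required ≥ 2.048 V / 6.6 µV = 310303.03.
Need 2^N ≥ 310303.03; 2^18 = 262144, 2^19 = 524288.
Minimum N = 19.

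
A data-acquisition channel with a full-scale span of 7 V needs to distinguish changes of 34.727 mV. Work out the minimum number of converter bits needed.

Number of steps required ≥ 7 V / 34.727 mV = 201.57.
Need 2^N ≥ 201.57; 2^7 = 128, 2^8 = 256.
Minimum N = 8.

8 bits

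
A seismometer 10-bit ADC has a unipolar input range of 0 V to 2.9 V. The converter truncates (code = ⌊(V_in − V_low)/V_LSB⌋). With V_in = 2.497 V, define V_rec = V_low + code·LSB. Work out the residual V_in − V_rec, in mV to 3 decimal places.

1.980 mV

One LSB is 2.9 V / 1024 = 2.832 mV.
(2.497 − 0)/0.00283203 = 881.6993; ⌊·⌋ gives code 881.
Code 881 maps back to 0 + 881×0.00283203 V = 2.4950195 V.
V_in − V_rec = 0.00198047 V = 1.980 mV.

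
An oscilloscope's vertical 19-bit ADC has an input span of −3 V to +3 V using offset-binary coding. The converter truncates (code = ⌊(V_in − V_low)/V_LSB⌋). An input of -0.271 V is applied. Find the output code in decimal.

LSB = 6 V / 524288 = 11.44 µV.
(-0.271 − (−3)) / 1.14441e-05 = 238463.659 LSBs.
⌊·⌋(238463.659) = 238463.

code 238463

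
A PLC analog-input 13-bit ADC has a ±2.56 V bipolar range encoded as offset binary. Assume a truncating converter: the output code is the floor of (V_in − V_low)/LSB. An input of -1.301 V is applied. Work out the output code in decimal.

code 2014

LSB = 5.12 V / 8192 = 0.625 mV.
Input sits at 2014.400 steps above V_low.
So the output code is 2014.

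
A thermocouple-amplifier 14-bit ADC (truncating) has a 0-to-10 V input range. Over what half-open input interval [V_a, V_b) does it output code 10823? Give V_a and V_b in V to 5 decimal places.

LSB = 10/2^14 = 0.610 mV.
V_a = V_low + 10823·LSB = 6.60583 V; V_b = V_low + 10824·LSB = 6.60645 V.

[6.60583 V, 6.60645 V)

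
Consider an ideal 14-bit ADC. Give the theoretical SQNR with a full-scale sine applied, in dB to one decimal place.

SNR ≈ 6.02·N + 1.76 dB = 6.02·14 + 1.76 = 86.04 dB.

86.0 dB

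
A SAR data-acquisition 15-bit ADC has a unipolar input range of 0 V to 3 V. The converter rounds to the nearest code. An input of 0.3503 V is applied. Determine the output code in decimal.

code 3826

LSB = 3 V / 32768 = 91.55 µV.
(0.3503 − 0) / 9.15527e-05 = 3826.210 LSBs.
Round → code 3826.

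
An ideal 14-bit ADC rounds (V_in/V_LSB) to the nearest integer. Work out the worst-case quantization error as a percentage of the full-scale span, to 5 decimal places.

Rounding → worst-case error = ½ LSB = V_FS/2^15, so 100/32768 = 0.00305176 % of full scale.

0.00305 %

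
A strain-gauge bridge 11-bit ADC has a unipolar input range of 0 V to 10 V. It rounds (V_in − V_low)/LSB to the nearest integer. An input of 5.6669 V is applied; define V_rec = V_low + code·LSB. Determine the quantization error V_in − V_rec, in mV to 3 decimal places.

-2.045 mV

Step size: 10 V ÷ 2^11 = 4.883 mV.
(V_in − V_low)/LSB = (5.6669 − 0)/0.00488281 = 1160.5811 → code 1161 (round).
V_rec = 0 + 1161·0.00488281 = 5.6689453 V.
Difference: -0.00204531 V → -2.045 mV.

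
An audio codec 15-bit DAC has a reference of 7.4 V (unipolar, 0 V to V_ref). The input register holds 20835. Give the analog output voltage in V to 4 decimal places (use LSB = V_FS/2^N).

LSB = 7.4 V / 2^15 = 225.83 µV.
V_out = 0 + 20835 × 0.00022583 V = 4.70517 V.

4.7052 V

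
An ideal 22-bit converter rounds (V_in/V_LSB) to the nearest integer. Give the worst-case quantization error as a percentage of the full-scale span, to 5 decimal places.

Rounding → worst-case error = ½ LSB = V_FS/2^23, so 100/8388608 = 1.19209e-05 % of full scale.

0.00001 %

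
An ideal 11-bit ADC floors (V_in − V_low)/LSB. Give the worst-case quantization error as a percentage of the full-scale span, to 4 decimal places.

0.0488 %

Truncating → worst-case error = 1 LSB = V_FS/2^11, so 100/2048 = 0.0488281 % of full scale.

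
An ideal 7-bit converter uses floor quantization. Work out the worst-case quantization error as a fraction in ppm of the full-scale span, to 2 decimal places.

Truncating → worst-case error = 1 LSB = V_FS/2^7, so 1e+06/128 = 7812.5 ppm of full scale.

7812.50 ppm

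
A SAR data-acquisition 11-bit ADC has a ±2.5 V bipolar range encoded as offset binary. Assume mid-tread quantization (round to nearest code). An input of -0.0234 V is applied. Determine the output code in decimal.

code 1014

Full-scale span = 5 V; LSB = 5/2^11 = 2.441 mV.
Input sits at 1014.415 steps above V_low.
round(1014.415) = 1014.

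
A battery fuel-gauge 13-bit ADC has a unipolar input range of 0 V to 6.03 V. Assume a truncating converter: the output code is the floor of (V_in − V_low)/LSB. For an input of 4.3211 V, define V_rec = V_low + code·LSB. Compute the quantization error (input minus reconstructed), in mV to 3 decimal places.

LSB = 6.03/2^13 = 0.736 mV.
Scaled input = 5870.3899 LSBs, so code = 5870.
Code 5870 maps back to 0 + 5870×0.000736084 V = 4.320813 V.
Error = 4.3211 − 4.320813 = 0.000287012 V = 0.287 mV.

0.287 mV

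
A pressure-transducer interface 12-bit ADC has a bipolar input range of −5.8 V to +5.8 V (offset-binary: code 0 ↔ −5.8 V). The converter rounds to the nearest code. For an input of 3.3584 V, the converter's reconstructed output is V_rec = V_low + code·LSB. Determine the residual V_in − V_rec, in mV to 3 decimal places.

-0.389 mV

LSB = 11.6/2^12 = 2.832 mV.
(3.3584 − (−5.8))/0.00283203 = 3233.8626; round gives code 3234.
Reconstructed: 3.3587891 V.
Error = 3.3584 − 3.3587891 = -0.000389062 V = -0.389 mV.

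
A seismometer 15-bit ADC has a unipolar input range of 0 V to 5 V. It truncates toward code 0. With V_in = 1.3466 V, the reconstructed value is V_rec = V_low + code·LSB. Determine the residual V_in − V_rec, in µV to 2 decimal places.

11.87 µV

Step size: 5 V ÷ 2^15 = 152.59 µV.
(1.3466 − 0)/0.000152588 = 8825.0778; ⌊·⌋ gives code 8825.
Reconstructed: 1.3465881 V.
Difference: 1.18652e-05 V → 11.87 µV.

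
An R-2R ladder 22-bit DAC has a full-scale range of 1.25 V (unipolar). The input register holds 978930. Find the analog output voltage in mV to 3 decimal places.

291.744 mV

LSB = 1.25 V / 2^22 = 0.30 µV.
V_out = 0 + 978930 × 2.98023e-07 V = 0.291744 V.
= 291.744 mV.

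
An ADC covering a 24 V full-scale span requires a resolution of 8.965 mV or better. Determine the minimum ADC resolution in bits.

Number of steps required ≥ 24 V / 8.965 mV = 2677.08.
Need 2^N ≥ 2677.08; 2^11 = 2048, 2^12 = 4096.
Minimum N = 12.

12 bits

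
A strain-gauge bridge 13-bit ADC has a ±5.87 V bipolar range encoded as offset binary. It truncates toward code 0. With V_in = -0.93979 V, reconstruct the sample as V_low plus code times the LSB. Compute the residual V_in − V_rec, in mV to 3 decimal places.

0.327 mV

Step size: 11.74 V ÷ 2^13 = 1.433 mV.
(V_in − V_low)/LSB = (-0.93979 − (−5.87))/0.00143311 = 3440.2283 → code 3440 (floor).
V_rec = (−5.87) + 3440·0.00143311 = -0.94011719 V.
Difference: 0.000327188 V → 0.327 mV.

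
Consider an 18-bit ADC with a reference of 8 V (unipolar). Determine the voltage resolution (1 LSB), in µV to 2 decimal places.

Full-scale span = 8 V.
LSB = 8 / 2^18 = 8 / 262144 = 3.05176e-05 V = 30.52 µV.

30.52 µV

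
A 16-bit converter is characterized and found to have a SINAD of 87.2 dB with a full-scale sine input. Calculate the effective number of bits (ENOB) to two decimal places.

ENOB = (SINAD − 1.76) / 6.02 = (87.2 − 1.76)/6.02 = 14.193.

14.19 bits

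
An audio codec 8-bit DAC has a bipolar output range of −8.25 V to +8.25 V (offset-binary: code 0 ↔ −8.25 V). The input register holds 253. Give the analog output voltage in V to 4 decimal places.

8.0566 V

LSB = 16.5 V / 2^8 = 64.453 mV.
V_out = (−8.25) + 253 × 0.0644531 V = 8.05664 V.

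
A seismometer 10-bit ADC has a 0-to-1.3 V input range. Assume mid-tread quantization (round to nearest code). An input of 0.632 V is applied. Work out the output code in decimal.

Full-scale span = 1.3 V; LSB = 1.3/2^10 = 1.270 mV.
(0.632 − 0) / 0.00126953 = 497.822 LSBs.
Round → code 498.

code 498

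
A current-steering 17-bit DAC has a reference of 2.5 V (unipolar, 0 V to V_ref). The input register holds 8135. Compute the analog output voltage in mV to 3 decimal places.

155.163 mV

LSB = 2.5 V / 2^17 = 19.07 µV.
V_out = 0 + 8135 × 1.90735e-05 V = 0.155163 V.
= 155.163 mV.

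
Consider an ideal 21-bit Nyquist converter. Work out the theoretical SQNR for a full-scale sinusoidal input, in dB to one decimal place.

128.2 dB

SNR ≈ 6.02·N + 1.76 dB = 6.02·21 + 1.76 = 128.18 dB.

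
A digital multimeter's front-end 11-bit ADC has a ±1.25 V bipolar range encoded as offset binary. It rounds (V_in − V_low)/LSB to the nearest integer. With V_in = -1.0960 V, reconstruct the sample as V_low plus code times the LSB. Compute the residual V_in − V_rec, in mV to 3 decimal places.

Step size: 2.5 V ÷ 2^11 = 1.221 mV.
(-1.0960 − (−1.25))/0.0012207 = 126.1568; round gives code 126.
V_rec = (−1.25) + 126·0.0012207 = -1.0961914 V.
Difference: 0.000191406 V → 0.191 mV.

0.191 mV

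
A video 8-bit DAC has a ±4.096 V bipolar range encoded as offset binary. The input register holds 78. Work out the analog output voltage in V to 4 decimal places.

LSB = 8.192 V / 2^8 = 32.000 mV.
V_out = (−4.096) + 78 × 0.032 V = -1.6 V.

-1.6000 V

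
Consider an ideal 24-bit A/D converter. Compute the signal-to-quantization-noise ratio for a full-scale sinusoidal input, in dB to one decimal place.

SNR ≈ 6.02·N + 1.76 dB = 6.02·24 + 1.76 = 146.24 dB.

146.2 dB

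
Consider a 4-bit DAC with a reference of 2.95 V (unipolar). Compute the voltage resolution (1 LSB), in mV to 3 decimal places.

Full-scale span = 2.95 V.
LSB = 2.95 / 2^4 = 2.95 / 16 = 0.184375 V = 184.375 mV.

184.375 mV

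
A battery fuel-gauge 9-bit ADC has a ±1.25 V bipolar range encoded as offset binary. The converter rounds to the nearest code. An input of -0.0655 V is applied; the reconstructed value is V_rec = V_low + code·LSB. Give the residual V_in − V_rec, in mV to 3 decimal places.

-2.023 mV

One LSB is 2.5 V / 512 = 4.883 mV.
Scaled input = 242.5856 LSBs, so code = 243.
V_rec = (−1.25) + 243·0.00488281 = -0.063476562 V.
V_in − V_rec = -0.00202344 V = -2.023 mV.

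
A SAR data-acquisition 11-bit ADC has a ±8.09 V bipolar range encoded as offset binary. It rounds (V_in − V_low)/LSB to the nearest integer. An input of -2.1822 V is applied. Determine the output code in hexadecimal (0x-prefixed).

code 0x2EC (decimal 748)

LSB = 16.18 V / 2048 = 7.900 mV.
(-2.1822 − (−8.09)) / 0.00790039 = 747.786 LSBs.
Round → code 748.
In hexadecimal (0x-prefixed): 0x2EC.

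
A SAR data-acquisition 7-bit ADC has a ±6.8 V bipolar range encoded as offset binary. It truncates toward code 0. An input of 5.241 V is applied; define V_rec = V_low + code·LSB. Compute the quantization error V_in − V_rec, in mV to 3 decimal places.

34.750 mV

Step size: 13.6 V ÷ 2^7 = 106.250 mV.
(5.241 − (−6.8))/0.10625 = 113.3271; ⌊·⌋ gives code 113.
V_rec = (−6.8) + 113·0.10625 = 5.20625 V.
Error = 5.241 − 5.20625 = 0.03475 V = 34.750 mV.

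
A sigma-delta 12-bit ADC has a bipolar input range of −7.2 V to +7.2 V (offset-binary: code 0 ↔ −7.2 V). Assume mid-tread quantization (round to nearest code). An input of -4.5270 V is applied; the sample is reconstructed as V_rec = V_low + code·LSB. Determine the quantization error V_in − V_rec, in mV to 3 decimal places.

LSB = 14.4/2^12 = 3.516 mV.
(-4.5270 − (−7.2))/0.00351563 = 760.3200; round gives code 760.
Reconstructed: -4.528125 V.
Error = -4.5270 − (−4.528125) = 0.001125 V = 1.125 mV.

1.125 mV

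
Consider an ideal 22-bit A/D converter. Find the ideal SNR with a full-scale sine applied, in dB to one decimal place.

134.2 dB

SNR ≈ 6.02·N + 1.76 dB = 6.02·22 + 1.76 = 134.20 dB.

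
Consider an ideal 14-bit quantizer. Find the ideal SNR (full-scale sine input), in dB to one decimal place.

SNR ≈ 6.02·N + 1.76 dB = 6.02·14 + 1.76 = 86.04 dB.

86.0 dB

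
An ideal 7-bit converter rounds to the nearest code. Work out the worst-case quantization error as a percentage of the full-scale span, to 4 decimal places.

Rounding → worst-case error = ½ LSB = V_FS/2^8, so 100/256 = 0.390625 % of full scale.

0.3906 %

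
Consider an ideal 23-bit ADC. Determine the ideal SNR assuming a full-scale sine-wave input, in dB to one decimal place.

140.2 dB

SNR ≈ 6.02·N + 1.76 dB = 6.02·23 + 1.76 = 140.22 dB.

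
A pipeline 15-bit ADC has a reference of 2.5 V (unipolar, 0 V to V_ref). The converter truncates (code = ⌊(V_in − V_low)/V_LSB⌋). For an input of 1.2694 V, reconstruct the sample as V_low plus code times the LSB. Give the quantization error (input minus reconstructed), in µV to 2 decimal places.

21.34 µV

LSB = 2.5/2^15 = 76.29 µV.
(1.2694 − 0)/7.62939e-05 = 16638.2797; ⌊·⌋ gives code 16638.
V_rec = 0 + 16638·7.62939e-05 = 1.2693787 V.
Difference: 2.13379e-05 V → 21.34 µV.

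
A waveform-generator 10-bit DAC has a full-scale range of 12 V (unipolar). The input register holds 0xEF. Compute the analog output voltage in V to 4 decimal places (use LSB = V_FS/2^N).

2.8008 V

LSB = 12 V / 2^10 = 11.719 mV.
Code 0xEF = 239 decimal.
V_out = 0 + 239 × 0.0117188 V = 2.80078 V.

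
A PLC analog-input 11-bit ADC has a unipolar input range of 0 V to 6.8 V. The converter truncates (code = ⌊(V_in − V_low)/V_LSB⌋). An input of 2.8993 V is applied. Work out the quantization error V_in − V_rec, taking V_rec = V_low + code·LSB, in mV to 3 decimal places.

0.667 mV

LSB = 6.8/2^11 = 3.320 mV.
(2.8993 − 0)/0.00332031 = 873.2009; ⌊·⌋ gives code 873.
Reconstructed: 2.8986328 V.
Difference: 0.000667188 V → 0.667 mV.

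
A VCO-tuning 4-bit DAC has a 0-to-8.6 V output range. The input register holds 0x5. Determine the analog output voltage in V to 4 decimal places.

LSB = 8.6 V / 2^4 = 0.5375 V.
Code 0x5 = 5 decimal.
V_out = 0 + 5 × 0.5375 V = 2.6875 V.

2.6875 V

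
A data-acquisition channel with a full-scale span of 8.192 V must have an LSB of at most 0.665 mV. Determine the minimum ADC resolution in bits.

14 bits

Number of steps required ≥ 8.192 V / 0.665 mV = 12318.80.
Need 2^N ≥ 12318.80; 2^13 = 8192, 2^14 = 16384.
Minimum N = 14.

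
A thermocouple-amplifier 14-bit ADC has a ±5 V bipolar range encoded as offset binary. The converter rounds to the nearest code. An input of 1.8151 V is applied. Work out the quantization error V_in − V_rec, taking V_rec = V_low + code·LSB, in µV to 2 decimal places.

-85.55 µV

LSB = 10/2^14 = 0.610 mV.
(1.8151 − (−5))/0.000610352 = 11165.8598; round gives code 11166.
V_rec = (−5) + 11166·0.000610352 = 1.8151855 V.
V_in − V_rec = -8.55469e-05 V = -85.55 µV.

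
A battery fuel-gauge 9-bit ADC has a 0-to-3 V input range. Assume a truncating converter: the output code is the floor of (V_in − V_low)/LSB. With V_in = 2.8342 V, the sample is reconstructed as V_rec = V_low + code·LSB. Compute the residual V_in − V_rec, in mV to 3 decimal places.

4.122 mV

Step size: 3 V ÷ 2^9 = 5.859 mV.
(2.8342 − 0)/0.00585938 = 483.7035; ⌊·⌋ gives code 483.
V_rec = 0 + 483·0.00585938 = 2.8300781 V.
V_in − V_rec = 0.00412187 V = 4.122 mV.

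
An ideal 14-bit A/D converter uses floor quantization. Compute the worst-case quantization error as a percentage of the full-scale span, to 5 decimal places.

0.00610 %

Truncating → worst-case error = 1 LSB = V_FS/2^14, so 100/16384 = 0.00610352 % of full scale.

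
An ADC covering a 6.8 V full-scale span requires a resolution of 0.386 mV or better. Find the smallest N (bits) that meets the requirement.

Number of steps required ≥ 6.8 V / 0.386 mV = 17616.58.
Need 2^N ≥ 17616.58; 2^14 = 16384, 2^15 = 32768.
Minimum N = 15.

15 bits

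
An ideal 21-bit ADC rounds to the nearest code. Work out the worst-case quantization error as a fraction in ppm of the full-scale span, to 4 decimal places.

0.2384 ppm

Rounding → worst-case error = ½ LSB = V_FS/2^22, so 1e+06/4194304 = 0.238419 ppm of full scale.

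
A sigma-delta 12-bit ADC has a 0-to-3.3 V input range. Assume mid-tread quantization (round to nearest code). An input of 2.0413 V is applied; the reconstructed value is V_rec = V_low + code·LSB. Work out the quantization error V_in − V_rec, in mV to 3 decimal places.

-0.253 mV

One LSB is 3.3 V / 4096 = 0.806 mV.
(V_in − V_low)/LSB = (2.0413 − 0)/0.000805664 = 2533.6863 → code 2534 (round).
Code 2534 maps back to 0 + 2534×0.000805664 V = 2.0415527 V.
Error = 2.0413 − 2.0415527 = -0.000252734 V = -0.253 mV.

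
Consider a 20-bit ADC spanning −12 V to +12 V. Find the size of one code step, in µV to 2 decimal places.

22.89 µV

Full-scale span = 24 V.
LSB = 24 / 2^20 = 24 / 1048576 = 2.28882e-05 V = 22.89 µV.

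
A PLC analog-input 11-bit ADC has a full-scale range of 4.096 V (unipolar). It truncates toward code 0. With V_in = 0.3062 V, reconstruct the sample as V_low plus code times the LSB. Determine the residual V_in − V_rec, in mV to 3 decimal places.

LSB = 4.096/2^11 = 2.000 mV.
Scaled input = 153.1000 LSBs, so code = 153.
Code 153 maps back to 0 + 153×0.002 V = 0.306 V.
V_in − V_rec = 0.0002 V = 0.200 mV.

0.200 mV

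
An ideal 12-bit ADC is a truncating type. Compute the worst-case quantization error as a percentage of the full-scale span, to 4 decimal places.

Truncating → worst-case error = 1 LSB = V_FS/2^12, so 100/4096 = 0.0244141 % of full scale.

0.0244 %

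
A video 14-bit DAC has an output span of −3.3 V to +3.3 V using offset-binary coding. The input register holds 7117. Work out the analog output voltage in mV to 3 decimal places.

-433.044 mV

LSB = 6.6 V / 2^14 = 402.83 µV.
V_out = (−3.3) + 7117 × 0.000402832 V = -0.433044 V.
= -433.044 mV.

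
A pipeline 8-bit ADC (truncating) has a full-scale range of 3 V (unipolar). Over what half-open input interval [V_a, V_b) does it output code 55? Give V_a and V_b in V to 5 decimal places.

[0.64453 V, 0.65625 V)

LSB = 3/2^8 = 11.719 mV.
V_a = V_low + 55·LSB = 0.644531 V; V_b = V_low + 56·LSB = 0.65625 V.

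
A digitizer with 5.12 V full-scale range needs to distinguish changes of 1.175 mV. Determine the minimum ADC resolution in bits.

13 bits

Number of steps required ≥ 5.12 V / 1.175 mV = 4357.45.
Need 2^N ≥ 4357.45; 2^12 = 4096, 2^13 = 8192.
Minimum N = 13.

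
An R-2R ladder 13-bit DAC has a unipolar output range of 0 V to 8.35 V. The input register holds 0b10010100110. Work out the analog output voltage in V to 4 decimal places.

1.2130 V

LSB = 8.35 V / 2^13 = 1.019 mV.
Code 0b10010100110 = 1190 decimal.
V_out = 0 + 1190 × 0.00101929 V = 1.21295 V.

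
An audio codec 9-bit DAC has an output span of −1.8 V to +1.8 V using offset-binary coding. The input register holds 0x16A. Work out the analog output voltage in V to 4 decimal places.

LSB = 3.6 V / 2^9 = 7.031 mV.
Code 0x16A = 362 decimal.
V_out = (−1.8) + 362 × 0.00703125 V = 0.745313 V.

0.7453 V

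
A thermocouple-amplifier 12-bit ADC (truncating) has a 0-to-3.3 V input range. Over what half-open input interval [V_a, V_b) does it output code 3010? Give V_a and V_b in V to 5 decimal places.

[2.42505 V, 2.42585 V)

LSB = 3.3/2^12 = 0.806 mV.
V_a = V_low + 3010·LSB = 2.42505 V; V_b = V_low + 3011·LSB = 2.42585 V.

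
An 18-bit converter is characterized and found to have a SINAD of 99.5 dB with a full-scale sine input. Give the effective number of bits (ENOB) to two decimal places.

16.24 bits

ENOB = (SINAD − 1.76) / 6.02 = (99.5 − 1.76)/6.02 = 16.236.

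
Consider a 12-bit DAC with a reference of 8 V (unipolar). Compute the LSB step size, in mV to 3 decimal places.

Full-scale span = 8 V.
LSB = 8 / 2^12 = 8 / 4096 = 0.00195312 V = 1.953 mV.

1.953 mV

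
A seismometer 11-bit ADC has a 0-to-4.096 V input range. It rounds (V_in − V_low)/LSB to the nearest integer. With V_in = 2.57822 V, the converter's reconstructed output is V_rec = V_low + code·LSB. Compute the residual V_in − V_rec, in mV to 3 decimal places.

0.220 mV

One LSB is 4.096 V / 2048 = 2.000 mV.
Scaled input = 1289.1100 LSBs, so code = 1289.
Reconstructed: 2.578 V.
V_in − V_rec = 0.00022 V = 0.220 mV.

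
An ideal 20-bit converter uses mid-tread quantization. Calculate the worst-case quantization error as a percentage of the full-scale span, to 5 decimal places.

Rounding → worst-case error = ½ LSB = V_FS/2^21, so 100/2097152 = 4.76837e-05 % of full scale.

0.00005 %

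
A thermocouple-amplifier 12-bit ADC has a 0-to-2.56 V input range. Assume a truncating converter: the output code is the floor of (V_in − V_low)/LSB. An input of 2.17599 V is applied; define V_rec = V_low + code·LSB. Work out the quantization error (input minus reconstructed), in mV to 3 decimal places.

Step size: 2.56 V ÷ 2^12 = 0.625 mV.
(V_in − V_low)/LSB = (2.17599 − 0)/0.000625 = 3481.5840 → code 3481 (floor).
Reconstructed: 2.175625 V.
Difference: 0.000365 V → 0.365 mV.

0.365 mV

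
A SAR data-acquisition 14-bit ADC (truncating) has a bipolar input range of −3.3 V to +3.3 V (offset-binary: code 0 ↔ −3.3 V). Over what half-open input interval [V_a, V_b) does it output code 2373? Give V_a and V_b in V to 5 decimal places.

[-2.34408 V, -2.34368 V)

LSB = 6.6/2^14 = 402.83 µV.
V_a = V_low + 2373·LSB = -2.34408 V; V_b = V_low + 2374·LSB = -2.34368 V.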